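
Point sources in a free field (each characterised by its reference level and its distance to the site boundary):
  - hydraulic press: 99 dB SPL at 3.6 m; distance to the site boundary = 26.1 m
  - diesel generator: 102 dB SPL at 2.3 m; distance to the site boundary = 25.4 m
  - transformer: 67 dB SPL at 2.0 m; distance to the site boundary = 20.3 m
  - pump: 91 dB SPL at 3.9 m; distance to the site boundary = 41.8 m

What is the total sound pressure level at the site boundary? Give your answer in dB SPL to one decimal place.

84.7 dB SPL

Apply inverse-square spreading to bring every level to the receiver, then sum 10^(L/10).
hydraulic press: 99 − 20·log₁₀(26.1/3.6) = 99 − 17.21 = 81.79 dB SPL.
diesel generator: 102 − 20·log₁₀(25.4/2.3) = 102 − 20.86 = 81.14 dB SPL.
transformer: 67 − 20·log₁₀(20.3/2.0) = 67 − 20.13 = 46.87 dB SPL.
pump: 91 − 20·log₁₀(41.8/3.9) = 91 − 20.60 = 70.40 dB SPL.
Σ 10^(L/10) = 2.921e+08 → L_total = 10·log₁₀(2.921e+08) = 84.66 dB SPL.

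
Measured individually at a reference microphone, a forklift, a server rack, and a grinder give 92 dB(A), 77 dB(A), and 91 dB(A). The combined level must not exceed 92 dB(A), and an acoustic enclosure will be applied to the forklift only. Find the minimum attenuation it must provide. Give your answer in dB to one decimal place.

Everything except the forklift sums to 10^(77/10) + 10^(91/10) = 1.309e+09 in linear terms, 91.17 dB(A).
To meet 92 dB(A) overall, the treated forklift may contribute at most 10^(92/10) − 1.309e+09 = 2.758e+08, i.e. 84.41 dB(A).
Required insertion loss = 92 − 84.41 = 7.59 dB.

7.6 dB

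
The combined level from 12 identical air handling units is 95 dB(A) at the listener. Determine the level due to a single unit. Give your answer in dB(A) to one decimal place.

Dividing the total intensity by 12 lowers the level by 10·log₁₀ 12 = 10.792 dB: L₁ = 95 − 10.792.

84.2 dB(A)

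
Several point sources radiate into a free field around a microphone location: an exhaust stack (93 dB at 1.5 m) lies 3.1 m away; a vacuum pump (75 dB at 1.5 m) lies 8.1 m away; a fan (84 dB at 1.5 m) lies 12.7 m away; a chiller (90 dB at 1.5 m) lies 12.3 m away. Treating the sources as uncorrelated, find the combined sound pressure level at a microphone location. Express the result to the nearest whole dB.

Apply inverse-square spreading to bring every level to the receiver, then sum 10^(L/10).
exhaust stack: 93 − 20·log₁₀(3.1/1.5) = 93 − 6.31 = 86.69 dB.
vacuum pump: 75 − 20·log₁₀(8.1/1.5) = 75 − 14.65 = 60.35 dB.
fan: 84 − 20·log₁₀(12.7/1.5) = 84 − 18.55 = 65.45 dB.
chiller: 90 − 20·log₁₀(12.3/1.5) = 90 − 18.28 = 71.72 dB.
Σ 10^(L/10) = 4.866e+08 → L_total = 10·log₁₀(4.866e+08) = 86.87 dB.

87 dB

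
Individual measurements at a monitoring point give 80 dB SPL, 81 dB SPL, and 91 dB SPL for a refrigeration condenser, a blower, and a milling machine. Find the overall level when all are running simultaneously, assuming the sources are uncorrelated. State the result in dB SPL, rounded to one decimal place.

Incoherent sources combine by intensity addition: L_total = 10·log₁₀(Σ 10^(L_i/10)).
Σ 10^(L/10) = 10^(80/10) + 10^(81/10) + 10^(91/10) = 1.485e+09.
L_total = 10·log₁₀(1.485e+09) = 91.72 dB SPL.

91.7 dB SPL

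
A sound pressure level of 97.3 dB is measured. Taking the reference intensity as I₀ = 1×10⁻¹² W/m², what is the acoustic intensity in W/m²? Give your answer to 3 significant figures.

L = 10·log₁₀(I/I₀) ⇒ I = I₀·10^(L/10) = 10⁻¹² × 10^9.73.

0.00537 W/m²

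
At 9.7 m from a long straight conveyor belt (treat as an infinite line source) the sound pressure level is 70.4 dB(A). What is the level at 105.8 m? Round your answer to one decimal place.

Line-source attenuation: ΔL = 10·log₁₀(r₂/r₁) = 10·log₁₀(105.8/9.7) = 10.377 dB.
L₂ = 70.4 − 10·log₁₀(105.8/9.7) = 70.4 − 10.377 = 60.02 dB(A).

60.0 dB(A)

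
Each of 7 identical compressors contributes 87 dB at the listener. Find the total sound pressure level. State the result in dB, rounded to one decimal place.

With 7 equal, uncorrelated contributions the intensity is 7× that of one unit, giving a rise of 10·log₁₀ 7.
L_total = 87 + 10·log₁₀(7) = 87 + 8.451 = 95.45 dB.

95.5 dB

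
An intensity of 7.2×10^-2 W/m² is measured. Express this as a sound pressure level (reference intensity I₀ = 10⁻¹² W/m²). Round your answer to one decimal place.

108.6 dB

L = 10·log₁₀(I/I₀) = 10·log₁₀(7.2×10^-2/10⁻¹²) = 10·log₁₀(7.2×10^10).
L = 10·(0.8573 + 10) = 108.57 dB.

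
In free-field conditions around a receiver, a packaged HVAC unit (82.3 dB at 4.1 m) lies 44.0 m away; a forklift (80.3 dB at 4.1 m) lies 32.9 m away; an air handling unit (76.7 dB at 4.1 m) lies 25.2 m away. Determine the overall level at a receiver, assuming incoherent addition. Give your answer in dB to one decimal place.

66.4 dB

Apply inverse-square spreading to bring every level to the receiver, then sum 10^(L/10).
packaged HVAC unit: 82.3 − 20·log₁₀(44.0/4.1) = 82.3 − 20.61 = 61.69 dB.
forklift: 80.3 − 20·log₁₀(32.9/4.1) = 80.3 − 18.09 = 62.21 dB.
air handling unit: 76.7 − 20·log₁₀(25.2/4.1) = 76.7 − 15.77 = 60.93 dB.
Σ 10^(L/10) = 4.377e+06 → L_total = 10·log₁₀(4.377e+06) = 66.41 dB.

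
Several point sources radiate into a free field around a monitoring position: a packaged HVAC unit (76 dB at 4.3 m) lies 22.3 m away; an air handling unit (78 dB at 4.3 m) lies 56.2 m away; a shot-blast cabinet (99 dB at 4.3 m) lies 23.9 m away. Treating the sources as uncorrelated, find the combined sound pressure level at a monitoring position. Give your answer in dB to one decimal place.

84.1 dB

Propagate each source to the receiver with L = L_ref − 20·log₁₀(r/r_ref), then add intensities.
packaged HVAC unit: 76 − 20·log₁₀(22.3/4.3) = 76 − 14.30 = 61.70 dB.
air handling unit: 78 − 20·log₁₀(56.2/4.3) = 78 − 22.33 = 55.67 dB.
shot-blast cabinet: 99 − 20·log₁₀(23.9/4.3) = 99 − 14.90 = 84.10 dB.
Σ 10^(L/10) = 2.590e+08 → L_total = 10·log₁₀(2.590e+08) = 84.13 dB.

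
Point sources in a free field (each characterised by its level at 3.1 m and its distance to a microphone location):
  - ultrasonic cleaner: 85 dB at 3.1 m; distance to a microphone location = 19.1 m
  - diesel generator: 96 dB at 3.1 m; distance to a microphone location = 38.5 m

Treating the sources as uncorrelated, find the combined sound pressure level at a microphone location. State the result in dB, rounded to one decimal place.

75.3 dB

First find each source's level at the receiver (point-source: −20·log₁₀(r/r_ref)), then combine on an intensity basis.
ultrasonic cleaner: 85 − 20·log₁₀(19.1/3.1) = 85 − 15.79 = 69.21 dB.
diesel generator: 96 − 20·log₁₀(38.5/3.1) = 96 − 21.88 = 74.12 dB.
Σ 10^(L/10) = 3.414e+07 → L_total = 10·log₁₀(3.414e+07) = 75.33 dB.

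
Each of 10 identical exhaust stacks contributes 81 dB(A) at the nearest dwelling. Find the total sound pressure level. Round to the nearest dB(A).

91 dB(A)

N identical incoherent sources raise the level by 10·log₁₀ N.
L_total = 81 + 10·log₁₀(10) = 81 + 10.000 = 91.00 dB(A).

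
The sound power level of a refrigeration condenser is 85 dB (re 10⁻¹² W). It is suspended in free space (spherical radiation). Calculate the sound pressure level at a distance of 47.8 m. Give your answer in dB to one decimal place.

40.4 dB

Free-field spherical radiation: L_p = L_w − 10·log₁₀(4π·r²), r = 47.8 m.
4π·r² = 2.871e+04 m², 10·log₁₀ of that is 44.581 dB.
L_p = 85 − 44.581 = 40.42 dB.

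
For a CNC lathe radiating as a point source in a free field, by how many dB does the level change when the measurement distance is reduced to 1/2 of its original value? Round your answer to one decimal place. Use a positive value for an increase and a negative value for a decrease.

+6.0 dB

A point source loses 6 dB per doubling of distance; generally ΔL = −20·log₁₀(r₂/r₁).
ΔL = −20·log₁₀(0.5) = +6.02 dB.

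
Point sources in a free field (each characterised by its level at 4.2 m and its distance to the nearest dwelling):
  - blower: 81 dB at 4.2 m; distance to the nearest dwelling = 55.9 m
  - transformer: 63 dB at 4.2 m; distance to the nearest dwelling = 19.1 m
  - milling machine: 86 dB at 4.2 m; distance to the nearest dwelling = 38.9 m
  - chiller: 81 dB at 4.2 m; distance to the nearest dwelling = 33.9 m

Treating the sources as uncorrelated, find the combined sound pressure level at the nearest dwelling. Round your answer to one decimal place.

68.7 dB

Apply inverse-square spreading to bring every level to the receiver, then sum 10^(L/10).
blower: 81 − 20·log₁₀(55.9/4.2) = 81 − 22.48 = 58.52 dB.
transformer: 63 − 20·log₁₀(19.1/4.2) = 63 − 13.16 = 49.84 dB.
milling machine: 86 − 20·log₁₀(38.9/4.2) = 86 − 19.33 = 66.67 dB.
chiller: 81 − 20·log₁₀(33.9/4.2) = 81 − 18.14 = 62.86 dB.
Σ 10^(L/10) = 7.380e+06 → L_total = 10·log₁₀(7.380e+06) = 68.68 dB.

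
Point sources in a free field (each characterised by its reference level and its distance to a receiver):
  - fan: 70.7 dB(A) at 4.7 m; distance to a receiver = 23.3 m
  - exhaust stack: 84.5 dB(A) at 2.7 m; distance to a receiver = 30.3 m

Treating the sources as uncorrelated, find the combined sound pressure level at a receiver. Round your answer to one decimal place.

Apply inverse-square spreading to bring every level to the receiver, then sum 10^(L/10).
fan: 70.7 − 20·log₁₀(23.3/4.7) = 70.7 − 13.91 = 56.79 dB(A).
exhaust stack: 84.5 − 20·log₁₀(30.3/2.7) = 84.5 − 21.00 = 63.50 dB(A).
Σ 10^(L/10) = 2.716e+06 → L_total = 10·log₁₀(2.716e+06) = 64.34 dB(A).

64.3 dB(A)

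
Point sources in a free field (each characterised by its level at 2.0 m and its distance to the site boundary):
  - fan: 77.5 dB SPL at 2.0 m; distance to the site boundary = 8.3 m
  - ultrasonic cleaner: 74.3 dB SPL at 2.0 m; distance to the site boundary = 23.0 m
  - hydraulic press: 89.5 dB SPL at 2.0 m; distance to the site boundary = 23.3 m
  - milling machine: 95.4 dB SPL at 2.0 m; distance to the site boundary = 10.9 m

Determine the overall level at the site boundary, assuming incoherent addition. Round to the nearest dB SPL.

First find each source's level at the receiver (point-source: −20·log₁₀(r/r_ref)), then combine on an intensity basis.
fan: 77.5 − 20·log₁₀(8.3/2.0) = 77.5 − 12.36 = 65.14 dB SPL.
ultrasonic cleaner: 74.3 − 20·log₁₀(23.0/2.0) = 74.3 − 21.21 = 53.09 dB SPL.
hydraulic press: 89.5 − 20·log₁₀(23.3/2.0) = 89.5 − 21.33 = 68.17 dB SPL.
milling machine: 95.4 − 20·log₁₀(10.9/2.0) = 95.4 − 14.73 = 80.67 dB SPL.
Σ 10^(L/10) = 1.268e+08 → L_total = 10·log₁₀(1.268e+08) = 81.03 dB SPL.

81 dB SPL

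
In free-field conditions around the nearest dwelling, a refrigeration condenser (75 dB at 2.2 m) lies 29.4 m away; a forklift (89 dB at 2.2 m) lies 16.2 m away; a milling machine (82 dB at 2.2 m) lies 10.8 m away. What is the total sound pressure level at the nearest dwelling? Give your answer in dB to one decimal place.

73.3 dB

Apply inverse-square spreading to bring every level to the receiver, then sum 10^(L/10).
refrigeration condenser: 75 − 20·log₁₀(29.4/2.2) = 75 − 22.52 = 52.48 dB.
forklift: 89 − 20·log₁₀(16.2/2.2) = 89 − 17.34 = 71.66 dB.
milling machine: 82 − 20·log₁₀(10.8/2.2) = 82 − 13.82 = 68.18 dB.
Σ 10^(L/10) = 2.140e+07 → L_total = 10·log₁₀(2.140e+07) = 73.30 dB.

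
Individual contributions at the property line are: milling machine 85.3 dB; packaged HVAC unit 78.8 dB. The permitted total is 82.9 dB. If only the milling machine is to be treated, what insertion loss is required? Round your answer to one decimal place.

The untreated sources together contribute 10^(78.8/10) = 7.586e+07, i.e. 78.80 dB.
To meet 82.9 dB overall, the treated milling machine may contribute at most 10^(82.9/10) − 7.586e+07 = 1.191e+08, i.e. 80.76 dB.
So the milling machine must be reduced from 85.3 to 80.76 dB: IL = 4.54 dB.

4.5 dB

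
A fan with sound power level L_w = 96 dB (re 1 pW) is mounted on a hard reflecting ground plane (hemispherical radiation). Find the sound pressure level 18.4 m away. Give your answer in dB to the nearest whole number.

Free-field hemispherical radiation: L_p = L_w − 10·log₁₀(2π·r²), r = 18.4 m.
2π·r² = 2127 m², 10·log₁₀ of that is 33.278 dB.
L_p = 96 − 33.278 = 62.72 dB.

63 dB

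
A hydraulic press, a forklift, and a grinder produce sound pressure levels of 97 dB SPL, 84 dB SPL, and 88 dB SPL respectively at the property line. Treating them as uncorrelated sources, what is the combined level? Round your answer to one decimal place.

For uncorrelated sources the intensities add, so convert each level to linear form, sum, and take 10·log₁₀ of the total.
Σ 10^(L/10) = 10^(97/10) + 10^(84/10) + 10^(88/10) = 5.894e+09.
L_total = 10·log₁₀(5.894e+09) = 97.70 dB SPL.

97.7 dB SPL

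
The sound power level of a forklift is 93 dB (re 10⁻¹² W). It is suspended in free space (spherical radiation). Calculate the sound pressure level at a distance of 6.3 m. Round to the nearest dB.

L_p = L_w − 10·log₁₀(4π·r²) with r = 6.3 m.
4π·r² = 498.8 m², 10·log₁₀ of that is 26.979 dB.
L_p = 93 − 26.979 = 66.02 dB.

66 dB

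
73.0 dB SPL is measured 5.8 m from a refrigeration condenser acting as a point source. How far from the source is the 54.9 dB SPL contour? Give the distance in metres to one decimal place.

Point-source spreading drops the level by 20·log₁₀(r₂/r₁); inverting, r₂/r₁ = 10^(ΔL/20).
r₂ = 5.8·10^((73.0−54.9)/20) = 5.8·10^(18.1/20) = 46.60 m.

46.6 m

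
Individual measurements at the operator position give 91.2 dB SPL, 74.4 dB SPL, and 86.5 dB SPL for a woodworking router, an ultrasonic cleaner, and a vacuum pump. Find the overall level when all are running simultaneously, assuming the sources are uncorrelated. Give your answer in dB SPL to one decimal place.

Incoherent sources combine by intensity addition: L_total = 10·log₁₀(Σ 10^(L_i/10)).
Σ 10^(L/10) = 10^(91.2/10) + 10^(74.4/10) + 10^(86.5/10) = 1.792e+09.
L_total = 10·log₁₀(1.792e+09) = 92.53 dB SPL.

92.5 dB SPL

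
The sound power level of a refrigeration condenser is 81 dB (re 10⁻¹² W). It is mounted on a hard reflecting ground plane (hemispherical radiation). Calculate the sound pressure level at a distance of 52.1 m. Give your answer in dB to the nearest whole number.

39 dB

The power spreads over a hemisphere of area 2π·r², so L_p = L_w − 10·log₁₀(2π·r²).
2π·r² = 1.706e+04 m², 10·log₁₀ of that is 42.319 dB.
L_p = 81 − 42.319 = 38.68 dB.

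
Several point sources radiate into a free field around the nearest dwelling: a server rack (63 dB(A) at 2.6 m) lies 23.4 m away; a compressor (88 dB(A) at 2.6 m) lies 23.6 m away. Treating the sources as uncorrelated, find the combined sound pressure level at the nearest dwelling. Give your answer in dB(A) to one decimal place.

First find each source's level at the receiver (point-source: −20·log₁₀(r/r_ref)), then combine on an intensity basis.
server rack: 63 − 20·log₁₀(23.4/2.6) = 63 − 19.08 = 43.92 dB(A).
compressor: 88 − 20·log₁₀(23.6/2.6) = 88 − 19.16 = 68.84 dB(A).
Σ 10^(L/10) = 7.683e+06 → L_total = 10·log₁₀(7.683e+06) = 68.86 dB(A).

68.9 dB(A)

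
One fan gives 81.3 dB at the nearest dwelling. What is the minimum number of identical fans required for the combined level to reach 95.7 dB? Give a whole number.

The shortfall is 95.7 − 81.3 = 14.4 dB, and N units add 10·log₁₀ N, so need 10·log₁₀ N ≥ 14.4.
N ≥ 10^(14.4/10) = 27.542, so N = 28.

28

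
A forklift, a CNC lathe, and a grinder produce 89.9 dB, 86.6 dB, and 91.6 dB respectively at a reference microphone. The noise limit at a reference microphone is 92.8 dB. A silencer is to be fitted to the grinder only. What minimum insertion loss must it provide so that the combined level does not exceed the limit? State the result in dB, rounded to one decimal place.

4.9 dB

The untreated sources together contribute 10^(89.9/10) + 10^(86.6/10) = 1.434e+09, i.e. 91.57 dB.
The limit corresponds to 10^(92.8/10) = 1.905e+09; subtracting the fixed part leaves 4.711e+08 for the grinder, i.e. 86.73 dB.
Required insertion loss = 91.6 − 86.73 = 4.87 dB.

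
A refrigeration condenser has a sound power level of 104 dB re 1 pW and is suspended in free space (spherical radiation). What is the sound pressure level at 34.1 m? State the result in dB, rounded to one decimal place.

62.4 dB

L_p = L_w − 10·log₁₀(4π·r²) with r = 34.1 m.
4π·r² = 1.461e+04 m², 10·log₁₀ of that is 41.647 dB.
L_p = 104 − 41.647 = 62.35 dB.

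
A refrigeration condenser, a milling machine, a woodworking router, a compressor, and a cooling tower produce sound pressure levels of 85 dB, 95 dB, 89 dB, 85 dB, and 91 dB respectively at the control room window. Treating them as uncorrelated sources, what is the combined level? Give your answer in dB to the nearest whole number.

98 dB

Incoherent sources combine by intensity addition: L_total = 10·log₁₀(Σ 10^(L_i/10)).
Σ 10^(L/10) = 10^(85/10) + 10^(95/10) + 10^(89/10) + 10^(85/10) + 10^(91/10) = 5.848e+09.
L_total = 10·log₁₀(5.848e+09) = 97.67 dB.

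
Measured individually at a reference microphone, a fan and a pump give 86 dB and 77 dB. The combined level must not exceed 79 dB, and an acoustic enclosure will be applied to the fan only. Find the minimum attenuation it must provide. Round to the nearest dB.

Fixed contribution from the other source: Σ 10^(L/10) = 10^(77/10) = 5.012e+07 (77.00 dB).
To meet 79 dB overall, the treated fan may contribute at most 10^(79/10) − 5.012e+07 = 2.931e+07, i.e. 74.67 dB.
So the fan must be reduced from 86 to 74.67 dB: IL = 11.33 dB.

11 dB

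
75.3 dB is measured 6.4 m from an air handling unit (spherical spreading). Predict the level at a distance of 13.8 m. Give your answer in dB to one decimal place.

Spherical spreading from a point source gives a 20·log₁₀(r₂/r₁) drop.
L₂ = 75.3 − 20·log₁₀(13.8/6.4) = 75.3 − 6.674 = 68.63 dB.

68.6 dB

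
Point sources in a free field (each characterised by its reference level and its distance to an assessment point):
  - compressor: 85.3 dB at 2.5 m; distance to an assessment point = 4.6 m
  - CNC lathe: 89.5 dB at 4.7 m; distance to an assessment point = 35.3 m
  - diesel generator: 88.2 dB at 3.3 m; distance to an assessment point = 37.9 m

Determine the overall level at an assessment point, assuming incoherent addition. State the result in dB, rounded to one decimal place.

Propagate each source to the receiver with L = L_ref − 20·log₁₀(r/r_ref), then add intensities.
compressor: 85.3 − 20·log₁₀(4.6/2.5) = 85.3 − 5.30 = 80.00 dB.
CNC lathe: 89.5 − 20·log₁₀(35.3/4.7) = 89.5 − 17.51 = 71.99 dB.
diesel generator: 88.2 − 20·log₁₀(37.9/3.3) = 88.2 − 21.20 = 67.00 dB.
Σ 10^(L/10) = 1.209e+08 → L_total = 10·log₁₀(1.209e+08) = 80.82 dB.

80.8 dB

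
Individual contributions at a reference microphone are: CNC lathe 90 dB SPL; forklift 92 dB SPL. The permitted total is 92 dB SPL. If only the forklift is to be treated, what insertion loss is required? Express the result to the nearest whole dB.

4 dB

The untreated sources together contribute 10^(90/10) = 1.000e+09, i.e. 90.00 dB SPL.
The limit corresponds to 10^(92/10) = 1.585e+09; subtracting the fixed part leaves 5.849e+08 for the forklift, i.e. 87.67 dB SPL.
Required insertion loss = 92 − 87.67 = 4.33 dB.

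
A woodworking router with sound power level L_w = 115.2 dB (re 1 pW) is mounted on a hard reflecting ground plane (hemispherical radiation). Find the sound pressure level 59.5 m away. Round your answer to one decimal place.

L_p = L_w − 10·log₁₀(2π·r²) with r = 59.5 m.
2π·r² = 2.224e+04 m², 10·log₁₀ of that is 43.472 dB.
L_p = 115.2 − 43.472 = 71.73 dB.

71.7 dB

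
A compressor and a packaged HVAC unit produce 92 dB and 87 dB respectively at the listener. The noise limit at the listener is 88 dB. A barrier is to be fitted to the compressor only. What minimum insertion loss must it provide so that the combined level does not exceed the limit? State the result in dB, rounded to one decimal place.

10.9 dB

Everything except the compressor sums to 10^(87/10) = 5.012e+08 in linear terms, 87.00 dB.
The limit corresponds to 10^(88/10) = 6.310e+08; subtracting the fixed part leaves 1.298e+08 for the compressor, i.e. 81.13 dB.
Required insertion loss = 92 − 81.13 = 10.87 dB.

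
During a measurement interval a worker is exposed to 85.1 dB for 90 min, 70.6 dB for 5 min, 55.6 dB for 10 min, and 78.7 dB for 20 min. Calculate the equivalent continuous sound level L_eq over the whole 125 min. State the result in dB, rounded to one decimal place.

83.9 dB

L_eq = 10·log₁₀[(1/T)·Σ tᵢ·10^(Lᵢ/10)] with T = 125 min.
Σ tᵢ·10^(Lᵢ/10) = 90·10^(85.1/10) + 5·10^(70.6/10) + 10·10^(55.6/10) + 20·10^(78.7/10) = 3.067e+10.
L_eq = 10·log₁₀(3.067e+10/125) = 83.90 dB.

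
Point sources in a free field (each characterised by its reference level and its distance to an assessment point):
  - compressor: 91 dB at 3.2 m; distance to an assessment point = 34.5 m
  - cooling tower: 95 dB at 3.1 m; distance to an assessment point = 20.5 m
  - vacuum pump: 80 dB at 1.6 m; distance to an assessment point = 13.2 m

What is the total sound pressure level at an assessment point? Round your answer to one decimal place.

Propagate each source to the receiver with L = L_ref − 20·log₁₀(r/r_ref), then add intensities.
compressor: 91 − 20·log₁₀(34.5/3.2) = 91 − 20.65 = 70.35 dB.
cooling tower: 95 − 20·log₁₀(20.5/3.1) = 95 − 16.41 = 78.59 dB.
vacuum pump: 80 − 20·log₁₀(13.2/1.6) = 80 − 18.33 = 61.67 dB.
Σ 10^(L/10) = 8.461e+07 → L_total = 10·log₁₀(8.461e+07) = 79.27 dB.

79.3 dB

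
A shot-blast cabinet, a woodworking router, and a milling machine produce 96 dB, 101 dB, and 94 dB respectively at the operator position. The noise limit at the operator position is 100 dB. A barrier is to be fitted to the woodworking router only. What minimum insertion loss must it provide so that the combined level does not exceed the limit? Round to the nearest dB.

6 dB

Everything except the woodworking router sums to 10^(96/10) + 10^(94/10) = 6.493e+09 in linear terms, 98.12 dB.
To meet 100 dB overall, the treated woodworking router may contribute at most 10^(100/10) − 6.493e+09 = 3.507e+09, i.e. 95.45 dB.
So the woodworking router must be reduced from 101 to 95.45 dB: IL = 5.55 dB.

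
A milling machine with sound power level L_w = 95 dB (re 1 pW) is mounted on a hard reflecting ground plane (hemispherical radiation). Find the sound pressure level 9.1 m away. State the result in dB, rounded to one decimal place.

67.8 dB

The power spreads over a hemisphere of area 2π·r², so L_p = L_w − 10·log₁₀(2π·r²).
2π·r² = 520.3 m², 10·log₁₀ of that is 27.163 dB.
L_p = 95 − 27.163 = 67.84 dB.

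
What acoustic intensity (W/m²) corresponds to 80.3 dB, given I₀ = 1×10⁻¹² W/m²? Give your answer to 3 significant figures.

L = 10·log₁₀(I/I₀) ⇒ I = I₀·10^(L/10) = 10⁻¹² × 10^8.03.

0.000107 W/m²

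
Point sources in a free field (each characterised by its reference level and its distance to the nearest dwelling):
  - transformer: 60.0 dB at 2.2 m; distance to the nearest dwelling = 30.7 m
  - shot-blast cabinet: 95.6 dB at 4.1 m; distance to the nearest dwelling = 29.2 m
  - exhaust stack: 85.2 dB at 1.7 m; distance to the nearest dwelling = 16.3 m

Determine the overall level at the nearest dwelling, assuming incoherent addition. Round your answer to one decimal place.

78.8 dB

First find each source's level at the receiver (point-source: −20·log₁₀(r/r_ref)), then combine on an intensity basis.
transformer: 60.0 − 20·log₁₀(30.7/2.2) = 60.0 − 22.89 = 37.11 dB.
shot-blast cabinet: 95.6 − 20·log₁₀(29.2/4.1) = 95.6 − 17.05 = 78.55 dB.
exhaust stack: 85.2 − 20·log₁₀(16.3/1.7) = 85.2 − 19.63 = 65.57 dB.
Σ 10^(L/10) = 7.519e+07 → L_total = 10·log₁₀(7.519e+07) = 78.76 dB.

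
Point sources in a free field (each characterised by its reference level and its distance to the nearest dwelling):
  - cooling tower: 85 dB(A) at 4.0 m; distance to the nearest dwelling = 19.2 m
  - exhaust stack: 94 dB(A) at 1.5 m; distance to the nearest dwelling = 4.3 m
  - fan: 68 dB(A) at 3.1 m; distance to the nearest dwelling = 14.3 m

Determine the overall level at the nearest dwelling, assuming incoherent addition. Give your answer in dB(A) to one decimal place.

Apply inverse-square spreading to bring every level to the receiver, then sum 10^(L/10).
cooling tower: 85 − 20·log₁₀(19.2/4.0) = 85 − 13.62 = 71.38 dB(A).
exhaust stack: 94 − 20·log₁₀(4.3/1.5) = 94 − 9.15 = 84.85 dB(A).
fan: 68 − 20·log₁₀(14.3/3.1) = 68 − 13.28 = 54.72 dB(A).
Σ 10^(L/10) = 3.197e+08 → L_total = 10·log₁₀(3.197e+08) = 85.05 dB(A).

85.0 dB(A)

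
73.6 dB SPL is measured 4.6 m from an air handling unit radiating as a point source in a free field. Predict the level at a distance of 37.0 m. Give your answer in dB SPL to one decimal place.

Point-source attenuation: ΔL = 20·log₁₀(r₂/r₁) = 20·log₁₀(37.0/4.6) = 18.109 dB.
L₂ = 73.6 − 20·log₁₀(37.0/4.6) = 73.6 − 18.109 = 55.49 dB SPL.

55.5 dB SPL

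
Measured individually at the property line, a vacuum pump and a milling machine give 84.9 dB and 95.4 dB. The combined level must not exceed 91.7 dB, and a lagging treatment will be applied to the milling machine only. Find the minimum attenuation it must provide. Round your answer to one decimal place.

4.7 dB

Everything except the milling machine sums to 10^(84.9/10) = 3.090e+08 in linear terms, 84.90 dB.
The limit corresponds to 10^(91.7/10) = 1.479e+09; subtracting the fixed part leaves 1.170e+09 for the milling machine, i.e. 90.68 dB.
Required insertion loss = 95.4 − 90.68 = 4.72 dB.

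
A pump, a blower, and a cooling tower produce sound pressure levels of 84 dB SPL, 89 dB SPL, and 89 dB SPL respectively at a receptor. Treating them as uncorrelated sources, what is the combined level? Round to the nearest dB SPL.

For uncorrelated sources the intensities add, so convert each level to linear form, sum, and take 10·log₁₀ of the total.
Σ 10^(L/10) = 10^(84/10) + 10^(89/10) + 10^(89/10) = 1.840e+09.
L_total = 10·log₁₀(1.840e+09) = 92.65 dB SPL.

93 dB SPL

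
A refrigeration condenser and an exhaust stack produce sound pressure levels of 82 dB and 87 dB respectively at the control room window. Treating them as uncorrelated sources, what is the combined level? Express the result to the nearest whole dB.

Incoherent sources combine by intensity addition: L_total = 10·log₁₀(Σ 10^(L_i/10)).
Σ 10^(L/10) = 10^(82/10) + 10^(87/10) = 6.597e+08.
L_total = 10·log₁₀(6.597e+08) = 88.19 dB.

88 dB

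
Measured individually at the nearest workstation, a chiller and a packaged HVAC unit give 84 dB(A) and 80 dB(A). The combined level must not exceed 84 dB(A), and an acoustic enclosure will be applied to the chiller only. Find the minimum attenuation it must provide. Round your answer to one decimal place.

2.2 dB

The untreated sources together contribute 10^(80/10) = 1.000e+08, i.e. 80.00 dB(A).
To meet 84 dB(A) overall, the treated chiller may contribute at most 10^(84/10) − 1.000e+08 = 1.512e+08, i.e. 81.80 dB(A).
Required insertion loss = 84 − 81.80 = 2.20 dB.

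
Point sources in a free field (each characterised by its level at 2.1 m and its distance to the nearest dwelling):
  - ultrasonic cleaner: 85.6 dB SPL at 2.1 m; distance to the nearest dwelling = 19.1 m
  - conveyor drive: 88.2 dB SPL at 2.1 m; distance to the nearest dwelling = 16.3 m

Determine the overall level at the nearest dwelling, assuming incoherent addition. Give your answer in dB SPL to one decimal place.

First find each source's level at the receiver (point-source: −20·log₁₀(r/r_ref)), then combine on an intensity basis.
ultrasonic cleaner: 85.6 − 20·log₁₀(19.1/2.1) = 85.6 − 19.18 = 66.42 dB SPL.
conveyor drive: 88.2 − 20·log₁₀(16.3/2.1) = 88.2 − 17.80 = 70.40 dB SPL.
Σ 10^(L/10) = 1.536e+07 → L_total = 10·log₁₀(1.536e+07) = 71.86 dB SPL.

71.9 dB SPL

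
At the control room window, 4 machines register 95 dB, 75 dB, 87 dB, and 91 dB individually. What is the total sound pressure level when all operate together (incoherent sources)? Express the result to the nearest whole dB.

97 dB

For uncorrelated sources the intensities add, so convert each level to linear form, sum, and take 10·log₁₀ of the total.
Σ 10^(L/10) = 10^(95/10) + 10^(75/10) + 10^(87/10) + 10^(91/10) = 4.954e+09.
L_total = 10·log₁₀(4.954e+09) = 96.95 dB.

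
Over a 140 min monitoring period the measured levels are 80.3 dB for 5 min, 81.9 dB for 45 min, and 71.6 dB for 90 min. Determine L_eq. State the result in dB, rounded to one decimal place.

L_eq = 10·log₁₀[(1/T)·Σ tᵢ·10^(Lᵢ/10)] with T = 140 min.
Σ tᵢ·10^(Lᵢ/10) = 5·10^(80.3/10) + 45·10^(81.9/10) + 90·10^(71.6/10) = 8.806e+09.
L_eq = 10·log₁₀(8.806e+09/140) = 77.99 dB.

78.0 dB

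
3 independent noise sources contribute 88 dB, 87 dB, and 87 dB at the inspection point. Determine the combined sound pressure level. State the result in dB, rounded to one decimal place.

Incoherent sources combine by intensity addition: L_total = 10·log₁₀(Σ 10^(L_i/10)).
Σ 10^(L/10) = 10^(88/10) + 10^(87/10) + 10^(87/10) = 1.633e+09.
L_total = 10·log₁₀(1.633e+09) = 92.13 dB.

92.1 dB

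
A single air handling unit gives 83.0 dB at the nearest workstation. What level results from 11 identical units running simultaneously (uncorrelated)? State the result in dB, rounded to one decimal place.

93.4 dB

L_total = L₁ + 10·log₁₀ N for N identical incoherent sources.
L_total = 83.0 + 10·log₁₀(11) = 83.0 + 10.414 = 93.41 dB.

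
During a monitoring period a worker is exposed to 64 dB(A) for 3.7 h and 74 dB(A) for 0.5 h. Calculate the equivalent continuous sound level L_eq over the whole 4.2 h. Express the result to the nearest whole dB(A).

The energy average is taken in the linear domain: L_eq = 10·log₁₀[(Σ tᵢ·10^(Lᵢ/10))/T], T = 4.2 h.
Σ tᵢ·10^(Lᵢ/10) = 3.7·10^(64/10) + 0.5·10^(74/10) = 2.185e+07.
L_eq = 10·log₁₀(2.185e+07/4.2) = 67.16 dB(A).

67 dB(A)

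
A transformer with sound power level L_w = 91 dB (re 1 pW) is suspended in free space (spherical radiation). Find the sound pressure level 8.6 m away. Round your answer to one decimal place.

L_p = L_w − 10·log₁₀(4π·r²) with r = 8.6 m.
4π·r² = 929.4 m², 10·log₁₀ of that is 29.682 dB.
L_p = 91 − 29.682 = 61.32 dB.

61.3 dB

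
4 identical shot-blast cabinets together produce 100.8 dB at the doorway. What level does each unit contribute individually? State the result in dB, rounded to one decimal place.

Dividing the total intensity by 4 lowers the level by 10·log₁₀ 4 = 6.021 dB: L₁ = 100.8 − 6.021.

94.8 dB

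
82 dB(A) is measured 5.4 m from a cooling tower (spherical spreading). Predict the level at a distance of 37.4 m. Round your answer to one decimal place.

For a point source, L₂ = L₁ − 20·log₁₀(r₂/r₁).
L₂ = 82 − 20·log₁₀(37.4/5.4) = 82 − 16.810 = 65.19 dB(A).

65.2 dB(A)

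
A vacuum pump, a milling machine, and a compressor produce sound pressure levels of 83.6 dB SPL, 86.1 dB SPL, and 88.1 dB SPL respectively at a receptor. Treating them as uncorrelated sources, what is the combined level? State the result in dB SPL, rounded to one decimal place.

91.1 dB SPL

Incoherent sources combine by intensity addition: L_total = 10·log₁₀(Σ 10^(L_i/10)).
Σ 10^(L/10) = 10^(83.6/10) + 10^(86.1/10) + 10^(88.1/10) = 1.282e+09.
L_total = 10·log₁₀(1.282e+09) = 91.08 dB SPL.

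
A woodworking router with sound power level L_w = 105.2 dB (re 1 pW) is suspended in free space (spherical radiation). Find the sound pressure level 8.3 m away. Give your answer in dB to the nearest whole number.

76 dB

Free-field spherical radiation: L_p = L_w − 10·log₁₀(4π·r²), r = 8.3 m.
4π·r² = 865.7 m², 10·log₁₀ of that is 29.374 dB.
L_p = 105.2 − 29.374 = 75.83 dB.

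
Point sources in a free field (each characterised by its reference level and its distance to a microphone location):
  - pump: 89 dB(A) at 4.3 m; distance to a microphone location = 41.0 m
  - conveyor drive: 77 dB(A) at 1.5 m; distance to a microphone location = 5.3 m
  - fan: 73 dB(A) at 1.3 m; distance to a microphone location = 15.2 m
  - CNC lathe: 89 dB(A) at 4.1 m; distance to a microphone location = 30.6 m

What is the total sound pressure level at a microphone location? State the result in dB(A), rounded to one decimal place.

Apply inverse-square spreading to bring every level to the receiver, then sum 10^(L/10).
pump: 89 − 20·log₁₀(41.0/4.3) = 89 − 19.59 = 69.41 dB(A).
conveyor drive: 77 − 20·log₁₀(5.3/1.5) = 77 − 10.96 = 66.04 dB(A).
fan: 73 − 20·log₁₀(15.2/1.3) = 73 − 21.36 = 51.64 dB(A).
CNC lathe: 89 − 20·log₁₀(30.6/4.1) = 89 − 17.46 = 71.54 dB(A).
Σ 10^(L/10) = 2.716e+07 → L_total = 10·log₁₀(2.716e+07) = 74.34 dB(A).

74.3 dB(A)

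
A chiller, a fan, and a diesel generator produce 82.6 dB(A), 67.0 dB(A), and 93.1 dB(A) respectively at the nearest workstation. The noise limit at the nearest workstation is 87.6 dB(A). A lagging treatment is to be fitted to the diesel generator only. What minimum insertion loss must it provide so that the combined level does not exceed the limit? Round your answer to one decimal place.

7.2 dB

Fixed contribution from the other sources: Σ 10^(L/10) = 10^(82.6/10) + 10^(67.0/10) = 1.870e+08 (82.72 dB(A)).
To meet 87.6 dB(A) overall, the treated diesel generator may contribute at most 10^(87.6/10) − 1.870e+08 = 3.885e+08, i.e. 85.89 dB(A).
Required insertion loss = 93.1 − 85.89 = 7.21 dB.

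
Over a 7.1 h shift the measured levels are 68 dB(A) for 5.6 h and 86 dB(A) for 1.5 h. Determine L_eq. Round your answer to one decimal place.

79.5 dB(A)

Weight each interval's intensity by its duration and average over T = 7.1 h:
Σ tᵢ·10^(Lᵢ/10) = 5.6·10^(68/10) + 1.5·10^(86/10) = 6.325e+08.
L_eq = 10·log₁₀(6.325e+08/7.1) = 79.50 dB(A).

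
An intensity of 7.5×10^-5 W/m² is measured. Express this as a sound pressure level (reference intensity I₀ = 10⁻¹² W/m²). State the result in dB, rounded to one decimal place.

78.8 dB

I/I₀ = 7.5×10^-5/10⁻¹² = 7.5×10^7, and L = 10·log₁₀(I/I₀).
L = 10·(0.8751 + 7) = 78.75 dB.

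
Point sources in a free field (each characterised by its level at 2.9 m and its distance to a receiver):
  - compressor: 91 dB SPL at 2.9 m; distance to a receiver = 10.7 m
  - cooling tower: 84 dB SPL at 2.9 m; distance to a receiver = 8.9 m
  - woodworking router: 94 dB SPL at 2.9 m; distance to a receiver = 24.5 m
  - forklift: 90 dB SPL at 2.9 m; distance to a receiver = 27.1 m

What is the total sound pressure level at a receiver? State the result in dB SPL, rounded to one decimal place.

82.2 dB SPL

Apply inverse-square spreading to bring every level to the receiver, then sum 10^(L/10).
compressor: 91 − 20·log₁₀(10.7/2.9) = 91 − 11.34 = 79.66 dB SPL.
cooling tower: 84 − 20·log₁₀(8.9/2.9) = 84 − 9.74 = 74.26 dB SPL.
woodworking router: 94 − 20·log₁₀(24.5/2.9) = 94 − 18.54 = 75.46 dB SPL.
forklift: 90 − 20·log₁₀(27.1/2.9) = 90 − 19.41 = 70.59 dB SPL.
Σ 10^(L/10) = 1.658e+08 → L_total = 10·log₁₀(1.658e+08) = 82.20 dB SPL.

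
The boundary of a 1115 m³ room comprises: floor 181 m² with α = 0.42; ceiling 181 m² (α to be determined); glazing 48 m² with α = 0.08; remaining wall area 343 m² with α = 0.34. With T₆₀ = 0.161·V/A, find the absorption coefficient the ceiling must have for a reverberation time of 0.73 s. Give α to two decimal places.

From T₆₀ = 0.161·V/A, the target T₆₀ = 0.73 s needs A = 0.161·1115/0.73 = 245.91 m².
Absorption from the other surfaces = 181·0.42 + 48·0.08 + 343·0.34 = 196.48 m², so the ceiling must supply 49.43 m² over 181 m².
α = 49.43/181 = 0.273.

0.27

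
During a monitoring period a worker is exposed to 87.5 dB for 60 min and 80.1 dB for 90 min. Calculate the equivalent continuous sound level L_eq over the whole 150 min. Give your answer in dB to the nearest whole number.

L_eq = 10·log₁₀[(1/T)·Σ tᵢ·10^(Lᵢ/10)] with T = 150 min.
Σ tᵢ·10^(Lᵢ/10) = 60·10^(87.5/10) + 90·10^(80.1/10) = 4.295e+10.
L_eq = 10·log₁₀(4.295e+10/150) = 84.57 dB.

85 dB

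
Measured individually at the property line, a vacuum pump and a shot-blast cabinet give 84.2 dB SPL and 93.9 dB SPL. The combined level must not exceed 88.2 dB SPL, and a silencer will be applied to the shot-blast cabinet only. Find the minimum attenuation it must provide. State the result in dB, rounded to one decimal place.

Fixed contribution from the other source: Σ 10^(L/10) = 10^(84.2/10) = 2.630e+08 (84.20 dB SPL).
The limit corresponds to 10^(88.2/10) = 6.607e+08; subtracting the fixed part leaves 3.977e+08 for the shot-blast cabinet, i.e. 86.00 dB SPL.
Required insertion loss = 93.9 − 86.00 = 7.90 dB.

7.9 dB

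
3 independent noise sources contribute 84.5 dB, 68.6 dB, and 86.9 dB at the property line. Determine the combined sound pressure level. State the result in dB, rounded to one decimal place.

88.9 dB

Incoherent sources combine by intensity addition: L_total = 10·log₁₀(Σ 10^(L_i/10)).
Σ 10^(L/10) = 10^(84.5/10) + 10^(68.6/10) + 10^(86.9/10) = 7.789e+08.
L_total = 10·log₁₀(7.789e+08) = 88.91 dB.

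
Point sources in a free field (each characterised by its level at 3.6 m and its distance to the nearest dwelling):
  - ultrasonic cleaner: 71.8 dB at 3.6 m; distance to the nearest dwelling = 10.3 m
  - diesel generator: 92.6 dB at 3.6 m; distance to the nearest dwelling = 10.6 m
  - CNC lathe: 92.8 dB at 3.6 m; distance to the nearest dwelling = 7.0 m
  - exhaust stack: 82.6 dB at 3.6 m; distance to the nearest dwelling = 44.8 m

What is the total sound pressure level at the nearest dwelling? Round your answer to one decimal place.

Apply inverse-square spreading to bring every level to the receiver, then sum 10^(L/10).
ultrasonic cleaner: 71.8 − 20·log₁₀(10.3/3.6) = 71.8 − 9.13 = 62.67 dB.
diesel generator: 92.6 − 20·log₁₀(10.6/3.6) = 92.6 − 9.38 = 83.22 dB.
CNC lathe: 92.8 − 20·log₁₀(7.0/3.6) = 92.8 − 5.78 = 87.02 dB.
exhaust stack: 82.6 − 20·log₁₀(44.8/3.6) = 82.6 − 21.90 = 60.70 dB.
Σ 10^(L/10) = 7.169e+08 → L_total = 10·log₁₀(7.169e+08) = 88.55 dB.

88.6 dB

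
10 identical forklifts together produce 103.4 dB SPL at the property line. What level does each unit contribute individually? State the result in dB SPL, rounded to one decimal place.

93.4 dB SPL

For N identical incoherent sources L_total = L₁ + 10·log₁₀ N, so L₁ = 103.4 − 10·log₁₀(10) = 103.4 − 10.000.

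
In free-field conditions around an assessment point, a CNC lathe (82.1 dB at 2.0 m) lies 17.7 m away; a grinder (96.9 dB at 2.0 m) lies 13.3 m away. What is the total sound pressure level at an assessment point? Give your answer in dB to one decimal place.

80.5 dB

Propagate each source to the receiver with L = L_ref − 20·log₁₀(r/r_ref), then add intensities.
CNC lathe: 82.1 − 20·log₁₀(17.7/2.0) = 82.1 − 18.94 = 63.16 dB.
grinder: 96.9 − 20·log₁₀(13.3/2.0) = 96.9 − 16.46 = 80.44 dB.
Σ 10^(L/10) = 1.128e+08 → L_total = 10·log₁₀(1.128e+08) = 80.52 dB.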